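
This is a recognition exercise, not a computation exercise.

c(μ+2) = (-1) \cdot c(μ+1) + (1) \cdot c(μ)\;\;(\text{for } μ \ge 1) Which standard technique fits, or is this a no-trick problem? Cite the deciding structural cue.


Technique: the characteristic-root method — shift-invariance with fixed coefficients calls for exponential trials; the characteristic polynomial finds every r^μ.


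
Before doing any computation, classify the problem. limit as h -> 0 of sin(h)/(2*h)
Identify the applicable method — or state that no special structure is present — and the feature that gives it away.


Diagnosis: l'Hôpital's rule (0/0) — substituting 0 gives 0 over 0; differentiate top and bottom once and re-evaluate. A first-order expansion at the point is an equally standard path; the rule packages it.


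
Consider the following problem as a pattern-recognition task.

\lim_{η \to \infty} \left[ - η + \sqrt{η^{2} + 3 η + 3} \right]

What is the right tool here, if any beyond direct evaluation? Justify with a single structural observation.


Method: conjugate multiplication — neither \sqrt{η^{2} + 3 η + 3} nor η converges alone, so rewrite their difference as a conjugate-rationalized quotient first.


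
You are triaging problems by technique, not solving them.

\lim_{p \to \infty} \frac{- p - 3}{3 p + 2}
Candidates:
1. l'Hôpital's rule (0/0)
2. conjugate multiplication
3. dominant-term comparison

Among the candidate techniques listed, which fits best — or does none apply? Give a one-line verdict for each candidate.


Best approach: dominant-term comparison — divide by the highest power of p present: lower-order terms vanish and the dominant ratio remains.
- l'Hôpital's rule (0/0) — viewed as a single quotient this runs to ∞/∞, not the 0/0 clash this candidate addresses; an at-infinity variant of the rule would resolve it, but comparing leading growth reads the answer without differentiating.
- conjugate multiplication: there are no radicals in tension whose conjugate would simplify matters.
- dominant-term comparison: applicable, and directly so.


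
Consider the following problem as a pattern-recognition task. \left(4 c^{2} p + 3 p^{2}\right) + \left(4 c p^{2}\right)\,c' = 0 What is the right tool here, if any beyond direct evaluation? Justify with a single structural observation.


Diagnosis: the exact-equation method — the cross partial derivatives of 4 c^{2} p + 3 p^{2} and 4 c p^{2} agree, so the left side is the total differential of one potential in p and c.


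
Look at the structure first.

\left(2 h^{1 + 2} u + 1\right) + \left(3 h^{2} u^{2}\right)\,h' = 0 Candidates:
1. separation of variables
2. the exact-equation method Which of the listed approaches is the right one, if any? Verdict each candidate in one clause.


Best approach: the exact-equation method — equality of cross partials is the green light — assemble the potential function term by term.
- separation of variables: no division isolates the independent variable from the unknown.
- the exact-equation method — a fit — the right tool for this form.


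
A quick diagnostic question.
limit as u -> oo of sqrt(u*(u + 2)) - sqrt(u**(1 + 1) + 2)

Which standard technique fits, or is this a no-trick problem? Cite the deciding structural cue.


Verdict: conjugate multiplication — neither sqrt(u*(u + 2)) nor sqrt(u**(1 + 1) + 2) converges alone, so rewrite their difference as a conjugate-rationalized quotient first.


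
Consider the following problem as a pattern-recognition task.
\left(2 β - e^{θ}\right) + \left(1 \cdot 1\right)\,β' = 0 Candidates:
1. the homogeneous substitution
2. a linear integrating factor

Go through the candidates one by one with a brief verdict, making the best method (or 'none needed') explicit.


Best approach: a linear integrating factor — β appears only to the first power with coefficient 2 — the classic integrating-factor setup.
- the homogeneous substitution — the ratio substitution does not collapse this equation.
- a linear integrating factor — yes — fits the structure here.


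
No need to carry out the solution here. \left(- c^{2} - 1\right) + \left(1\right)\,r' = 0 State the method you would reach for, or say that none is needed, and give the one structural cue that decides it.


Best approach: no special technique — solved for the derivative, no r appears — this is antidifferentiation in c wearing ODE clothing.


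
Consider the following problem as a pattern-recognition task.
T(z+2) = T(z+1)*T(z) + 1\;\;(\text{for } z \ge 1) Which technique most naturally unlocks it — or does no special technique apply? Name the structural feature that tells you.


Best approach: no special technique — the unknown enters the rule nonlinearly, not as a weighted sum — no linear method is even well-posed.


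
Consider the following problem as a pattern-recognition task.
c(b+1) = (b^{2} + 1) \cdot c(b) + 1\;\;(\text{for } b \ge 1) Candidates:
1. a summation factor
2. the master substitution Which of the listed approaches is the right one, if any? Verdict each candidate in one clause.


Method: a summation factor — with the index-dependent coefficient b^{2} + 1, dividing by the cumulative product turns the left side into a pure difference.
- a summation factor: yes — fits the structure here.
- the master substitution: there is no divide-the-index recursive argument.


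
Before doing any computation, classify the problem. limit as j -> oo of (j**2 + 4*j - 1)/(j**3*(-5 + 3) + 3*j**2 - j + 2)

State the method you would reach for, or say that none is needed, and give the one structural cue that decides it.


Verdict: dominant-term comparison — at large j only the top-degree terms survive; compare the leading terms and the limit falls out. Viewed as a single quotient this is an ∞/∞ form — an at-infinity application of l'Hôpital's rule would also resolve it; comparing leading growth reads the answer without differentiating.


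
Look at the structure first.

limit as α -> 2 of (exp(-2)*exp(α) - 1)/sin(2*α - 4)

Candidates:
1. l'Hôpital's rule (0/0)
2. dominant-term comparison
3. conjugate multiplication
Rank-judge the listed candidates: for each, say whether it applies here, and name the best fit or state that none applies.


Technique: l'Hôpital's rule (0/0) — both numerator and denominator vanish at 2: the genuine 0/0 indeterminate that l'Hôpital exists for. A local series expansion at the point resolves it as well; the rule is the packaged version of that step.
- l'Hôpital's rule (0/0) — applies; the problem has the shape this method handles.
- dominant-term comparison — leading-power comparison does not apply to this form.
- conjugate multiplication — there is no infinity-minus-infinity radical difference to rationalize.


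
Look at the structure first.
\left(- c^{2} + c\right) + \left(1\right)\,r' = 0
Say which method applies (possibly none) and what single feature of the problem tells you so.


Verdict: no special technique — solved for the derivative, r never appears on the right — this is a direct integration in c, not a differential-equations problem at heart.


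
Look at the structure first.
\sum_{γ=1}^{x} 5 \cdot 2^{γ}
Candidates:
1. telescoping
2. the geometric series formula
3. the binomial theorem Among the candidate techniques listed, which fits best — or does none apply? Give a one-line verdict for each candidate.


Method: the geometric series formula — the ratio of consecutive terms is the constant 2, independent of the index — a geometric sum.
- telescoping — writing out consecutive terms as given produces no pairwise cancellation.
- the geometric series formula: yes, a natural case for it.
- the binomial theorem: the summand does not match any term pattern of an expanded binomial power.


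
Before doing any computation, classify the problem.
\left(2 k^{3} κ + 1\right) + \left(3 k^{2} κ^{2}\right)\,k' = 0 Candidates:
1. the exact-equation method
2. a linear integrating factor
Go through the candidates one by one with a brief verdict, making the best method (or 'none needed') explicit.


Verdict: the exact-equation method — equality of cross partials is the green light — assemble the potential function term by term.
- the exact-equation method: yes — fits the structure here.
- a linear integrating factor: a nonlinear term in the unknown puts this outside the integrating-factor template.


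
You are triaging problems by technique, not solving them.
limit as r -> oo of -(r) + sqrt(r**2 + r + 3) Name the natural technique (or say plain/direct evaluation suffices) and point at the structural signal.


Method: conjugate multiplication — both pieces blow up but their difference is finite; the conjugate trick rationalizes sqrt(r**2 + r + 3) - r.


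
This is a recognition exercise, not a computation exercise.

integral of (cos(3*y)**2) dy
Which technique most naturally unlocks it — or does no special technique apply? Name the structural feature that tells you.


Verdict: a trigonometric identity — cos(3*y)**2 is the textbook power-reduction case — identities first, antiderivatives second.


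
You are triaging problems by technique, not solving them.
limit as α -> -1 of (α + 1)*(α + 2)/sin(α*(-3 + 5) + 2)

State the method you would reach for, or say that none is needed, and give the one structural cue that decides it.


Diagnosis: l'Hôpital's rule (0/0) — both numerator and denominator vanish at -1: the genuine 0/0 indeterminate that l'Hôpital exists for. A local series expansion at the point resolves it as well; the rule is the packaged version of that step.


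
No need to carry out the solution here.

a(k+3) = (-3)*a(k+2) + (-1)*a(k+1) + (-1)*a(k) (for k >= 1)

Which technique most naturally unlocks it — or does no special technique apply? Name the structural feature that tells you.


Verdict: the characteristic-root method — linear, homogeneous, constant coefficients: solutions of the form r^k exist — find the roots of the characteristic polynomial.


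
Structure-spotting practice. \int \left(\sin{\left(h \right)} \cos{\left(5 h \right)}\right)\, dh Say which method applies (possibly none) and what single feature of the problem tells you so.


Verdict: a trigonometric identity — two sinusoids at different rates multiply in \sin{\left(h \right)} \cos{\left(5 h \right)}; the product-to-sum identity uncouples them.


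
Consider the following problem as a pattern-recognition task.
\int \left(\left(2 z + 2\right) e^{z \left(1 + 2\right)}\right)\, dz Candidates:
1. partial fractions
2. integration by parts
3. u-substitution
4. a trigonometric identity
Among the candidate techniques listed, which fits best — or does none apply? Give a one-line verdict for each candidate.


Verdict: integration by parts — a polynomial 2 z + 2 against the kernel e^{z \left(1 + 2\right)} is the signature bounded-ladder case for integration by parts.
- partial fractions — the expression is not a ratio of polynomials that decomposes further.
- integration by parts — applies; the problem has the shape this method handles.
- u-substitution: no subexpression of the integrand serves as a whole-integral substitution inner — individual terms may offer their own, but none carries its derivative as a factor of the full integrand; a working change of variable would have to be constructed from outside the expression.
- a trigonometric identity — there is no trigonometric structure at all — the integrand carries no sine or cosine to rewrite.


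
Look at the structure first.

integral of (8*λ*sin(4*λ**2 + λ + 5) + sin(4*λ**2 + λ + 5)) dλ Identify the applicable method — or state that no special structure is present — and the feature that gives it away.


Best approach: u-substitution — everything non-trivial happens through the inner expression 4*λ**2 + λ + 5, and its derivative accounts for the remaining factor up to a constant, so set u = 4*λ**2 + λ + 5.


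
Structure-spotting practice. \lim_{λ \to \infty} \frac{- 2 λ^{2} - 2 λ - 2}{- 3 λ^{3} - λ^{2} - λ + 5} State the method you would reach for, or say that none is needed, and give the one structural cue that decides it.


Technique: dominant-term comparison — divide through by the highest power of λ; every lower-order term dies and the dominant terms decide the limit. As a single quotient, the ∞/∞ shape would yield to repeated differentiation as well — the growth comparison gets there in one look.


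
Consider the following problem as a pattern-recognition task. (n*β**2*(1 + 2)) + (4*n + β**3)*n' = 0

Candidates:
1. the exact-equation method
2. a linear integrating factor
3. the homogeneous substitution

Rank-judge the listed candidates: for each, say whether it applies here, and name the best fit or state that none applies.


Diagnosis: the exact-equation method — equality of cross partials is the green light — assemble the potential function term by term.
- the exact-equation method: yes — fits the structure here.
- a linear integrating factor — the unknown enters nonlinearly (through a power, a denominator, or a transcendental function), which the linear integrating-factor recipe cannot absorb as-is — any repair would come from a preliminary substitution, not the factor.
- the homogeneous substitution — the slope changes under joint rescaling, failing the degree-zero test.


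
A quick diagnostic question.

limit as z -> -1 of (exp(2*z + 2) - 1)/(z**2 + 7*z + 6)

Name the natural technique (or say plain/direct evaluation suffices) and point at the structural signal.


Best approach: l'Hôpital's rule (0/0) — both numerator and denominator vanish at -1: the genuine 0/0 indeterminate that l'Hôpital exists for. A first-order expansion at the point is an equally standard path; the rule packages it.


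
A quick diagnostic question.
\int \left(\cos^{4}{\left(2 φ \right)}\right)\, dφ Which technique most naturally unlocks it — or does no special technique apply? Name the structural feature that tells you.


Method: a trigonometric identity — \cos^{4}{\left(2 φ \right)} calls for power reduction: rewrite via double angles before any antiderivative is attempted.


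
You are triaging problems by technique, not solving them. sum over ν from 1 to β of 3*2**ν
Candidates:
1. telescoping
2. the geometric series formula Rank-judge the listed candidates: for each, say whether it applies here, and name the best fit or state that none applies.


Verdict: the geometric series formula — check a ratio of consecutive terms: it is 2, independent of the index, so the geometric formula closes the sum.
- telescoping — writing out consecutive terms as given produces no pairwise cancellation.
- the geometric series formula — yes, a natural case for it.


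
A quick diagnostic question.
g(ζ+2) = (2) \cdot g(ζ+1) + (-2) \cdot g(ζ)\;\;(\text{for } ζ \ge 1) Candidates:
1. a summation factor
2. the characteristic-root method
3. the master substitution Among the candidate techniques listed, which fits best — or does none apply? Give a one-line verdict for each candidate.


Verdict: the characteristic-root method — linear, homogeneous, constant coefficients: solutions of the form r^ζ exist — find the roots of the characteristic polynomial.
- a summation factor: the recurrence reaches back more than one step, outside the first-order family a summation factor normalizes.
- the characteristic-root method — applies; the problem has the shape this method handles.
- the master substitution — the recursion steps by a constant offset, so exponential reindexing is pointless.


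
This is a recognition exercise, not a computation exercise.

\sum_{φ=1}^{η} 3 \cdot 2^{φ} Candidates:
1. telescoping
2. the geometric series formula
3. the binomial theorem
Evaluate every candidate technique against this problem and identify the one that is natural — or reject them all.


Diagnosis: the geometric series formula — check a ratio of consecutive terms: it is 2, independent of the index, so the geometric formula closes the sum.
- telescoping — computed from the summand as displayed, the partial sums build up without the pairwise collapse telescoping exploits.
- the geometric series formula: yes — fits the structure here.
- the binomial theorem — no binomial coefficients pair up with complementary powers here.


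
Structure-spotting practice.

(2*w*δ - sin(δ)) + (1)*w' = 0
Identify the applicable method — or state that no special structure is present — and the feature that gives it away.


Technique: a linear integrating factor — linear in the unknown with genuine forcing: multiply through by the exponential of the integrated coefficient and the left side closes into one derivative.


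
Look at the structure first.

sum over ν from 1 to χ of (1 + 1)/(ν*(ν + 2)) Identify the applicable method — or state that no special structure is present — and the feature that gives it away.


Method: telescoping — (1 + 1)/(ν*(ν + 2)) decomposes into shift-paired simple fractions; the series telescopes to finitely many boundary pieces.


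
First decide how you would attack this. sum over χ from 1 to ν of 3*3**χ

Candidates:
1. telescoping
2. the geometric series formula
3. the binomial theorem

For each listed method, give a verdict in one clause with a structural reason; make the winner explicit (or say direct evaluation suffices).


Verdict: the geometric series formula — the ratio of consecutive terms is the constant 3, independent of the index — a geometric sum.
- telescoping: the terms as presented offer no neighboring cancellation — a telescoping rewrite may exist, but the displayed structure does not hand one over.
- the geometric series formula: applies; the problem has the shape this method handles.
- the binomial theorem: the terms do not reassemble into a binomial power.


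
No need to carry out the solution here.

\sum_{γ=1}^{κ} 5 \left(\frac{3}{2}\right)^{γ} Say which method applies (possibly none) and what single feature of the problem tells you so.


Diagnosis: the geometric series formula — each summand is the previous one scaled by \frac{3}{2}; that constant multiplier is itself the geometric structure.


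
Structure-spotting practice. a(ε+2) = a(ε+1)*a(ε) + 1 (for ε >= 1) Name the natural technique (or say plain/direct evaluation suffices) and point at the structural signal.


Method: no special technique — no ansatz, no master substitution, no summation factor survives the nonlinearity here.


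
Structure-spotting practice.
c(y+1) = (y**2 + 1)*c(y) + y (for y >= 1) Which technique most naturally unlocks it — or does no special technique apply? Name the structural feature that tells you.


Method: a summation factor — one-term recursion with variable weight y**2 + 1 is solved by product normalization, not by root-finding.


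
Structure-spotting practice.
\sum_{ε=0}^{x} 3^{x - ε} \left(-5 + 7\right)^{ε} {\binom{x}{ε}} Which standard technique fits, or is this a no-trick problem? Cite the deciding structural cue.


Verdict: the binomial theorem — binomial coefficients against complementary powers of (-5 + 7) and 3: recognize the binomial expansion and resum.


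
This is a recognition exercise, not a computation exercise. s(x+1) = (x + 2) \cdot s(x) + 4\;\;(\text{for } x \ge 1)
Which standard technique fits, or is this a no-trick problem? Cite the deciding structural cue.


Method: a summation factor — one-term recursion with variable weight x + 2 is solved by product normalization, not by root-finding.


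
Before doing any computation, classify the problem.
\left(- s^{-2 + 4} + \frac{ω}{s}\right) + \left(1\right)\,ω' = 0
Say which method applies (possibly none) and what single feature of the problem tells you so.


Method: a linear integrating factor — linear in the unknown with genuine forcing: multiply through by the exponential of the integrated coefficient and the left side closes into one derivative.


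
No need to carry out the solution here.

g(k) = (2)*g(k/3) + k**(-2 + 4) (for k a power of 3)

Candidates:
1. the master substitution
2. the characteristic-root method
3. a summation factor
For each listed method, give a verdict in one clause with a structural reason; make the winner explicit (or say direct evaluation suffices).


Diagnosis: the master substitution — recursion at k/3 is multiplicative in the index; logarithmic reindexing via k = 3^m linearizes it.
- the master substitution — applies; the problem has the shape this method handles.
- the characteristic-root method: a divided-index call is not the fixed-shift linear shape that characteristic roots solve.
- a summation factor: a divided-index call is outside the fixed-shift first-order family a summation factor normalizes.


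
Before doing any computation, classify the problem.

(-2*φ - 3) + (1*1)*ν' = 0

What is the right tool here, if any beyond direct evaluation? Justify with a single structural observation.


Technique: no special technique — solved for the derivative, no ν appears — this is antidifferentiation in φ wearing ODE clothing.


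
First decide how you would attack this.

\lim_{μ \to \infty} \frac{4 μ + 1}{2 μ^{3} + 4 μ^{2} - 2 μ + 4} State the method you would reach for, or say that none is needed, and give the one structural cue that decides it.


Diagnosis: dominant-term comparison — at large μ only the top-degree terms survive; compare the leading terms and the limit falls out. Differentiating the expression as a single quotient would eventually settle it as well; matching dominant growth settles it immediately.


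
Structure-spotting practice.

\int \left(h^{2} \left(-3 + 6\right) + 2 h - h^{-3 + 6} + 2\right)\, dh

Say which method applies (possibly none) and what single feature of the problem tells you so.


Technique: no special technique — the integrand is a sum of constant multiples of powers of h — integrate term by term.


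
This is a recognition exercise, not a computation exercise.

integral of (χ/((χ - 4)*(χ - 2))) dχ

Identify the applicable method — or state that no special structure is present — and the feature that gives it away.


Technique: partial fractions — a proper rational integrand whose denominator splits into simpler factors — decompose into partial fractions first.


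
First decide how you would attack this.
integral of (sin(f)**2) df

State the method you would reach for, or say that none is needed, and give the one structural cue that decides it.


Verdict: a trigonometric identity — the even exponent on sin(f)**2 signals one move: rewrite via cos of the doubled angle.


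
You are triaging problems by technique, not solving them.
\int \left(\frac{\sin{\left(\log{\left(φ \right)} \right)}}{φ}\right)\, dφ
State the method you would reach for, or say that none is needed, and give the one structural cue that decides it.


Method: u-substitution — collected, the integrand has one factor that is, up to a constant, the derivative of an inner expression the rest depends on — substitute for that inner expression.


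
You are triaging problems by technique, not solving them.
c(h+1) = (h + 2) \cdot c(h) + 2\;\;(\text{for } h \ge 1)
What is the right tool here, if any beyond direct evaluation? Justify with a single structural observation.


Method: a summation factor — one-term recursion with variable weight h + 2 is solved by product normalization, not by root-finding.


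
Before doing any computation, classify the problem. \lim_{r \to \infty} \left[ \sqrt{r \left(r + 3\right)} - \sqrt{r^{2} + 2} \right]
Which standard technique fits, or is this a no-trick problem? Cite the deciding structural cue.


Technique: conjugate multiplication — an infinity-minus-infinity difference with a surviving radical — multiply by the conjugate to cancel the divergence.


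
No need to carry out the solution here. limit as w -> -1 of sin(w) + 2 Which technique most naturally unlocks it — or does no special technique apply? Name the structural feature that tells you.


Diagnosis: no special technique — the expression is continuous at the evaluation point — substitute directly; no indeterminate form appears.


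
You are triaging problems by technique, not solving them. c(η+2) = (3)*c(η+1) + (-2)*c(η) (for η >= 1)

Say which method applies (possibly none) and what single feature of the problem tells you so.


Method: the characteristic-root method — shift-invariance with fixed coefficients calls for exponential trials; the characteristic polynomial finds every r^η.


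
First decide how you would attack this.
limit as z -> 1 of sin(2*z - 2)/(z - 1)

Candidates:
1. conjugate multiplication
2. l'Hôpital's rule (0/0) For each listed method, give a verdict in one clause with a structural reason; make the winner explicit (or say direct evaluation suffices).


Technique: l'Hôpital's rule (0/0) — numerator and denominator both vanish at 1 — a genuine 0/0 form, which is exactly when l'Hôpital applies. Expanding numerator and denominator to first order gives the same value — the rule automates exactly that.
- conjugate multiplication — there are no radicals in tension whose conjugate would simplify matters.
- l'Hôpital's rule (0/0): yes, a natural case for it.


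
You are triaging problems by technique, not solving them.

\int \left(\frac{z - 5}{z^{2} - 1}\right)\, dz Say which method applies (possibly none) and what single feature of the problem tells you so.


Technique: partial fractions — a proper rational integrand over the factorable z^{2} - 1: partial fractions reduce it to elementary pieces.


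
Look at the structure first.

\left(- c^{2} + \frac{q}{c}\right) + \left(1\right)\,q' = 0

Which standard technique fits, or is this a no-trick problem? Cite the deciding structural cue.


Method: a linear integrating factor — the unknown enters only to the first power against a nonzero forcing term — the integrating-factor template applies directly.


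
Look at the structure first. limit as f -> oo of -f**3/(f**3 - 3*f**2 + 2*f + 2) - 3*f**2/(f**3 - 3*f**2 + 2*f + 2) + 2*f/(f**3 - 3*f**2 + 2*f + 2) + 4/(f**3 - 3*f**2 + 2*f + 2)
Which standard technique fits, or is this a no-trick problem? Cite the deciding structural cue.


Diagnosis: dominant-term comparison — divide by the highest power of f present: lower-order terms vanish and the dominant ratio remains. As a single quotient, the ∞/∞ shape would yield to repeated differentiation as well — the growth comparison gets there in one look.


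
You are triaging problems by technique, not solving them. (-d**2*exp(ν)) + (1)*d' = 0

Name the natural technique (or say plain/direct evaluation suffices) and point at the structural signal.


Technique: separation of variables — solved for the derivative, the right side factors as exp(ν) times d**2 — all ν-dependence separates from all d-dependence.


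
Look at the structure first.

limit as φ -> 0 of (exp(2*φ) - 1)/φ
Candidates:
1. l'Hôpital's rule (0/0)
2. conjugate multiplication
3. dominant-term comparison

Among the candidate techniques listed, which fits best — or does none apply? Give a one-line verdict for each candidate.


Technique: l'Hôpital's rule (0/0) — plug in 0: top and bottom both hit zero, so differentiate each and retry. A first-order expansion at the point is an equally standard path; the rule packages it.
- l'Hôpital's rule (0/0) — applicable, and directly so.
- conjugate multiplication: rationalization has no target — no divergent radical difference appears.
- dominant-term comparison: leading-power comparison does not apply to this form.


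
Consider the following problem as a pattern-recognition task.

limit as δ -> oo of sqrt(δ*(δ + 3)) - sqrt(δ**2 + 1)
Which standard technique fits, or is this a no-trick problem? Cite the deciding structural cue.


Best approach: conjugate multiplication — an infinity-minus-infinity difference with a surviving radical — multiply by the conjugate to cancel the divergence.


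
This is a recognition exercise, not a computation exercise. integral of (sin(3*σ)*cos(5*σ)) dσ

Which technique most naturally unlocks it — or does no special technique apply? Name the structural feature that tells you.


Technique: a trigonometric identity — apply product-to-sum to sin(3*σ)*cos(5*σ): two clean single-angle terms replace one awkward product.


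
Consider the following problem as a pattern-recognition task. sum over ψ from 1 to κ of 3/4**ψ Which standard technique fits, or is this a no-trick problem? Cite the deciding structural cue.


Diagnosis: the geometric series formula — consecutive terms stand in a fixed index-free ratio — the geometric sum formula closes it.


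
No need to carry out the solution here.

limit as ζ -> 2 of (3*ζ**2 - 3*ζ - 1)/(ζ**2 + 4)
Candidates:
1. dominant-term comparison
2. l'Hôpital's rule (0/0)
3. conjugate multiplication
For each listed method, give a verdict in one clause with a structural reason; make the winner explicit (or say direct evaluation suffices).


Diagnosis: no special technique — the expression is continuous at the evaluation point — substitute directly; no indeterminate form appears.
- dominant-term comparison: no dominant power emerges to decide the limit by degree comparison.
- l'Hôpital's rule (0/0) — evaluation at the point is determinate, so the rule has nothing to repair.
- conjugate multiplication — there is no infinity-minus-infinity radical difference to rationalize.


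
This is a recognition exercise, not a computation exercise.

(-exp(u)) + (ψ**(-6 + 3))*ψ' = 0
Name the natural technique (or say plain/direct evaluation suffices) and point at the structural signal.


Method: separation of variables — solved for the derivative, the right side splits multiplicatively into a function of each variable alone — divide and integrate each side. One could also solve this as an exact equation; with each coefficient in its own variable, separating is the same work with fewer steps.


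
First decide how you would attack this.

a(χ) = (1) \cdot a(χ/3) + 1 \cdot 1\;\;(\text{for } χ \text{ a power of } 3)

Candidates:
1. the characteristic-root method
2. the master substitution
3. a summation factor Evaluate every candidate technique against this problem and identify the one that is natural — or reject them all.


Diagnosis: the master substitution — the argument contracts 3-fold per step: reindex χ exponentially and solve the linear recurrence in the new index.
- the characteristic-root method: the recursion divides its index rather than shifting it — outside the constant-shift family the root method covers.
- the master substitution: applies; the problem has the shape this method handles.
- a summation factor — the recursion divides its index rather than shifting it — there is no previous-term chain for a summation factor to telescope.


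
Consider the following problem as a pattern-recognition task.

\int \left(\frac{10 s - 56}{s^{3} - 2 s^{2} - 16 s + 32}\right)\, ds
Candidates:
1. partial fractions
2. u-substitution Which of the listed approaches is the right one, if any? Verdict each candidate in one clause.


Diagnosis: partial fractions — the integrand is a proper rational function and its denominator s^{3} - 2 s^{2} - 16 s + 32 factors into distinct pieces, so it splits into simple fractions.
- partial fractions — yes, a natural case for it.
- u-substitution — no subexpression of the integrand pairs with its own derivative as a factor — individual terms may offer their own substitutions, but any change of variable covering the whole integral would have to be constructed from outside the expression.


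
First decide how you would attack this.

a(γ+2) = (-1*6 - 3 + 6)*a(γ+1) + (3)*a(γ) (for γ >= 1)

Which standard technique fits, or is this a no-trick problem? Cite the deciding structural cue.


Best approach: the characteristic-root method — the recurrence is linear and homogeneous with constant coefficients, so the ansatz r^γ turns it into a polynomial equation for r.


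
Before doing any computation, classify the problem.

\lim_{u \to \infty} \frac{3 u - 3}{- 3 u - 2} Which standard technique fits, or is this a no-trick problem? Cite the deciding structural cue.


Verdict: dominant-term comparison — growth-rate triage: the leading powers of u decide the limit, everything else is noise. Viewed as a single quotient this is an ∞/∞ form — an at-infinity application of l'Hôpital's rule would also resolve it; comparing leading growth reads the answer without differentiating.


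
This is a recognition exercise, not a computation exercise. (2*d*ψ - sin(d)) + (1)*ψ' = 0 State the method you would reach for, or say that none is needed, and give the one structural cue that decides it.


Technique: a linear integrating factor — arrange it as ψ' + 2*d·ψ = (the forcing term) and the integrating factor does the rest.


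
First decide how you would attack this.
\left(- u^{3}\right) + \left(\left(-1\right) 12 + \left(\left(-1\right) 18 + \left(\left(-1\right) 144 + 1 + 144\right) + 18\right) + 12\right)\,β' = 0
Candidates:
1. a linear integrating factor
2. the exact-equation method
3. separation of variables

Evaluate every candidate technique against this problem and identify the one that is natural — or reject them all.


Diagnosis: no special technique — solved for the derivative, β never appears on the right — this is a direct integration in u, not a differential-equations problem at heart.
- a linear integrating factor — with the unknown absent the integrating factor is a formality; direct integration is the working structure.
- the exact-equation method: the unknown never enters the equation — exactness holds emptily, with nothing for the method to add.
- separation of variables: any separation here is vacuous (nothing depends on the unknown); direct integration is the honest label.


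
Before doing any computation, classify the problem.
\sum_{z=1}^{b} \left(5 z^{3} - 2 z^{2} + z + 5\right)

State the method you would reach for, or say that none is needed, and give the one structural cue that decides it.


Diagnosis: no special technique — Faulhaber territory: sum each constant-multiple power of z with its closed-form formula, no trick required.


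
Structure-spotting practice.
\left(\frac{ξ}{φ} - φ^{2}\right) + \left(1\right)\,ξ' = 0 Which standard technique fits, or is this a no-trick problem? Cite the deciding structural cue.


Technique: a linear integrating factor — the unknown enters only to the first power against a nonzero forcing term — the integrating-factor template applies directly.


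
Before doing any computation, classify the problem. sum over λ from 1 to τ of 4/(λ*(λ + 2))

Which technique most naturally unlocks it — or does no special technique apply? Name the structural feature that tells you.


Best approach: telescoping — integer-spaced poles in 4/(λ*(λ + 2)) are the telescoping signature in disguise.


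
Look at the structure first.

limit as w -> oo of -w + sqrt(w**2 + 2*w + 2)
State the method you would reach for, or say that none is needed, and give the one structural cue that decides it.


Technique: conjugate multiplication — both pieces blow up but their difference is finite; the conjugate trick rationalizes sqrt(w**2 + 2*w + 2) - w.


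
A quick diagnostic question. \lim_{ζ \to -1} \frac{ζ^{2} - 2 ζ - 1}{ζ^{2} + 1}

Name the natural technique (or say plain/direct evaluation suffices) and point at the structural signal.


Technique: no special technique — no denominator vanishes and nothing blows up at -1: direct substitution is the whole computation.


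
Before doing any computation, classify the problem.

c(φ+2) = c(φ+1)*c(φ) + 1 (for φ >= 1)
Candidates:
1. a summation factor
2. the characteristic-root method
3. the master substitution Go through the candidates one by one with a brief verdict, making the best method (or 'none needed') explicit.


Method: no special technique — the recurrence is nonlinear in the sequence terms; no linear-recurrence method fits it as written — one iterates or studies it directly.
- a summation factor — the recursion is nonlinear — outside the first-order linear family a summation factor addresses.
- the characteristic-root method — the recursion is nonlinear in the sequence values, so no linear-modes ansatz applies.
- the master substitution: there is no divide-the-index recursive argument.


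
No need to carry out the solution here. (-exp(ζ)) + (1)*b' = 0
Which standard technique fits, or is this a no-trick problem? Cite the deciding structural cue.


Verdict: no special technique — with b absent the equation is not coupled at all: direct integration in ζ.


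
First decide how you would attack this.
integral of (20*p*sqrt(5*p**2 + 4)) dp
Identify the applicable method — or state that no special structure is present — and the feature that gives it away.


Method: u-substitution — everything non-trivial happens through the inner expression 5*p**2 + 4, and its derivative accounts for the remaining factor up to a constant, so set u = 5*p**2 + 4.


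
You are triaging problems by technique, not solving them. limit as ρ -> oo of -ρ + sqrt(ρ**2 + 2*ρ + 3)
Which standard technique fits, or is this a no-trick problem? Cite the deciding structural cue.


Method: conjugate multiplication — turning the difference into a conjugate-rationalized ratio makes the limit readable.


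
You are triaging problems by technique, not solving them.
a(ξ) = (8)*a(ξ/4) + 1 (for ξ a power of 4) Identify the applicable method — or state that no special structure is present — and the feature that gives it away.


Method: the master substitution — the argument contracts 4-fold per step: reindex ξ exponentially and solve the linear recurrence in the new index.


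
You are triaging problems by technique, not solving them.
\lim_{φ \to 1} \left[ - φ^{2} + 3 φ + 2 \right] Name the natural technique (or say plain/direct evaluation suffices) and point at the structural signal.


Verdict: no special technique — the expression is continuous at the evaluation point — substitute directly; no indeterminate form appears.


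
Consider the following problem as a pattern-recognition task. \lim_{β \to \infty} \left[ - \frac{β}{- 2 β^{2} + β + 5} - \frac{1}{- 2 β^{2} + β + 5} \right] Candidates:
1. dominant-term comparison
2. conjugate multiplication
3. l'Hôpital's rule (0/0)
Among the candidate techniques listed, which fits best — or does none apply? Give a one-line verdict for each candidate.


Diagnosis: dominant-term comparison — at large β only the top-degree terms survive; compare the leading terms and the limit falls out.
- dominant-term comparison: applicable, and directly so.
- conjugate multiplication — there are no radicals in tension whose conjugate would simplify matters.
- l'Hôpital's rule (0/0): no 0/0 form appears: written as one quotient, top and bottom both grow without bound, and the ratio is decided by their leading terms.


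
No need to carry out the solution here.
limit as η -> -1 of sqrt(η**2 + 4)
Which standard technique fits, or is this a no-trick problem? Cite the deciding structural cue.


Verdict: no special technique — nothing blocks direct substitution at -1: plug in and finish.


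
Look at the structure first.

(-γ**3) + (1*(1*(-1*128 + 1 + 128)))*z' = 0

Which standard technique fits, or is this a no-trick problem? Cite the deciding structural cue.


Diagnosis: no special technique — with z absent the equation is not coupled at all: direct integration in γ.


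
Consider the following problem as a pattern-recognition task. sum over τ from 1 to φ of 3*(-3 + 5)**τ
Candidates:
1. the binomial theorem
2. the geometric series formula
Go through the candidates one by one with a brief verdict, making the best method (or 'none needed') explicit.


Method: the geometric series formula — consecutive terms stand in a fixed index-free ratio — the geometric sum formula closes it.
- the binomial theorem: the terms lack the binomial-coefficient-weighted complementary-power pattern of an expansion.
- the geometric series formula — yes — fits the structure here.
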